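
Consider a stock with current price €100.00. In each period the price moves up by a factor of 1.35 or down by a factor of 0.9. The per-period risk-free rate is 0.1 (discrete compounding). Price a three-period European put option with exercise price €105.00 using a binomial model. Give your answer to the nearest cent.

Risk-neutral probability p = (1 + 0.1 − 0.9)/(1.35 − 0.9) = 0.2000/0.4500 = 0.4444
Terminal stock prices: S_uuu = 246, S_uud = 164, S_udd = 109.4, S_ddd = 72.9
Terminal payoffs (K − S): max(-141, 0) = 0, max(-59.03, 0) = 0, max(-4.35, 0) = 0, max(32.1, 0) = 32.1
Node uu (S = 182.3): V_uu = 1/1.1·[0.4444·0.0000 + 0.5556·0.0000] = 0.0000
Node ud (S = 121.5): V_ud = 1/1.1·[0.4444·0.0000 + 0.5556·0.0000] = 0.0000
Node dd (S = 81): V_dd = 1/1.1·[0.4444·0.0000 + 0.5556·32.1000] = 16.2121
Node u (S = 135): V_u = 1/1.1·[0.4444·0.0000 + 0.5556·0.0000] = 0.0000
Node d (S = 90): V_d = 1/1.1·[0.4444·0.0000 + 0.5556·16.2121] = 8.1879
Node 0 (S = 100): V_0 = 1/1.1·[0.4444·0.0000 + 0.5556·8.1879] = 4.1353

€4.14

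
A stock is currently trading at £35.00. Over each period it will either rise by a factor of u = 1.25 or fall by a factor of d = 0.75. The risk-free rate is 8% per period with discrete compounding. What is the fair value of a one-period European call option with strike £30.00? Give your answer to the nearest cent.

Risk-neutral probability p = (1 + 0.08 − 0.75)/(1.25 − 0.75) = 0.3300/0.5000 = 0.6600
Terminal stock prices: S_u = 43.75, S_d = 26.25
Terminal payoffs (S − K): max(13.75, 0) = 13.75, max(-3.75, 0) = 0
Node 0 (S = 35): V_0 = 1/1.08·[0.6600·13.7500 + 0.3400·0.0000] = 8.4028

£8.40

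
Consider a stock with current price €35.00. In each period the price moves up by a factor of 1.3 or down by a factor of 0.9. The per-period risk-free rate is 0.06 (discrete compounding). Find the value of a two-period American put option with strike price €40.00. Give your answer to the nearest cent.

€5.00

Risk-neutral probability p = (1 + 0.06 − 0.9)/(1.3 − 0.9) = 0.1600/0.4000 = 0.4000
Terminal stock prices: S_uu = 59.15, S_ud = 40.95, S_dd = 28.35
Terminal payoffs (K − S): max(-19.15, 0) = 0, max(-0.95, 0) = 0, max(11.65, 0) = 11.65
Node u (S = 45.5): continuation = 1/1.06·[0.4000·0.0000 + 0.6000·0.0000] = 0.0000; exercise value = 0.0000 ≤ continuation, so V_u = 0.0000
Node d (S = 31.5): continuation = 1/1.06·[0.4000·0.0000 + 0.6000·11.6500] = 6.5943; exercise value = 8.5000 > continuation, so V_d = 8.5000 (exercise)
Node 0 (S = 35): continuation = 1/1.06·[0.4000·0.0000 + 0.6000·8.5000] = 4.8113; exercise value = 5.0000 > continuation, so V_0 = 5.0000 (exercise)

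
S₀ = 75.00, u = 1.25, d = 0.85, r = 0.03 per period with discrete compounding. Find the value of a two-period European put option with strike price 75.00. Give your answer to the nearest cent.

Risk-neutral probability p = (1 + 0.03 − 0.85)/(1.25 − 0.85) = 0.1800/0.4000 = 0.4500
Terminal stock prices: S_uu = 117.2, S_ud = 79.69, S_dd = 54.19
Terminal payoffs (K − S): max(-42.19, 0) = 0, max(-4.688, 0) = 0, max(20.81, 0) = 20.81
Node u (S = 93.75): V_u = 1/1.03·[0.4500·0.0000 + 0.5500·0.0000] = 0.0000
Node d (S = 63.75): V_d = 1/1.03·[0.4500·0.0000 + 0.5500·20.8125] = 11.1135
Node 0 (S = 75): V_0 = 1/1.03·[0.4500·0.0000 + 0.5500·11.1135] = 5.9344

5.93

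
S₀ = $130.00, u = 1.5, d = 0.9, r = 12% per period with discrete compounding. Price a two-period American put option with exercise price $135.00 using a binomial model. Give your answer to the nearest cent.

$10.18

Risk-neutral probability p = (1 + 0.12 − 0.9)/(1.5 − 0.9) = 0.2200/0.6000 = 0.3667
Terminal stock prices: S_uu = 292.5, S_ud = 175.5, S_dd = 105.3
Terminal payoffs (K − S): max(-157.5, 0) = 0, max(-40.5, 0) = 0, max(29.7, 0) = 29.7
Node u (S = 195): continuation = 1/1.12·[0.3667·0.0000 + 0.6333·0.0000] = 0.0000; exercise value = 0.0000 ≤ continuation, so V_u = 0.0000
Node d (S = 117): continuation = 1/1.12·[0.3667·0.0000 + 0.6333·29.7000] = 16.7946; exercise value = 18.0000 > continuation, so V_d = 18.0000 (exercise)
Node 0 (S = 130): continuation = 1/1.12·[0.3667·0.0000 + 0.6333·18.0000] = 10.1786; exercise value = 5.0000 ≤ continuation, so V_0 = 10.1786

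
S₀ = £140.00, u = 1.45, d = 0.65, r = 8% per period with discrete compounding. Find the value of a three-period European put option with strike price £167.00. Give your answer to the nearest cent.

Risk-neutral probability p = (1 + 0.08 − 0.65)/(1.45 − 0.65) = 0.4300/0.8000 = 0.5375
Terminal stock prices: S_uuu = 426.8, S_uud = 191.3, S_udd = 85.77, S_ddd = 38.45
Terminal payoffs (K − S): max(-259.8, 0) = 0, max(-24.33, 0) = 0, max(81.23, 0) = 81.23, max(128.6, 0) = 128.6
Node uu (S = 294.4): V_uu = 1/1.08·[0.5375·0.0000 + 0.4625·0.0000] = 0.0000
Node ud (S = 132): V_ud = 1/1.08·[0.5375·0.0000 + 0.4625·81.2325] = 34.7871
Node dd (S = 59.15): V_dd = 1/1.08·[0.5375·81.2325 + 0.4625·128.5525] = 95.4796
Node u (S = 203): V_u = 1/1.08·[0.5375·0.0000 + 0.4625·34.7871] = 14.8972
Node d (S = 91): V_d = 1/1.08·[0.5375·34.7871 + 0.4625·95.4796] = 58.2013
Node 0 (S = 140): V_0 = 1/1.08·[0.5375·14.8972 + 0.4625·58.2013] = 32.3383

£32.34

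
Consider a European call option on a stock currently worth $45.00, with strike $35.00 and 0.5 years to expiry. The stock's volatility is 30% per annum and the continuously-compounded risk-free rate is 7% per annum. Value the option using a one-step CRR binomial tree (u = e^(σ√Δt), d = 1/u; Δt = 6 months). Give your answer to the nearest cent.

CRR parameters: u = e^(σ√Δt) = e^(0.3·√0.5) = 1.2363, d = 1/u = 0.8089
Per-period rate: rΔt = 0.07·0.5 = 0.035, so R = e^0.035 = 1.0356
Risk-neutral probability p = (e^0.035 − 0.8089)/(1.2363 − 0.8089) = 0.2268/0.4275 = 0.5305
Terminal stock prices: S_u = 55.63, S_d = 36.4
Terminal payoffs (S − K): max(20.63, 0) = 20.63, max(1.399, 0) = 1.399
Node 0 (S = 45): V_0 = e^(−0.035)·[0.5305·20.6340 + 0.4695·1.3986] = 11.2038

$11.20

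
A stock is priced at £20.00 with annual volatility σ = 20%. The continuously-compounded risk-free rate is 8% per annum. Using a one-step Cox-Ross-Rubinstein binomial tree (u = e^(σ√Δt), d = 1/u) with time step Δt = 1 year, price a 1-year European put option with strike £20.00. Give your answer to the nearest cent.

CRR parameters: u = e^(σ√Δt) = e^(0.2·√1) = 1.2214, d = 1/u = 0.8187
Per-period rate: rΔt = 0.08·1 = 0.08, so R = e^0.08 = 1.0833
Risk-neutral probability p = (e^0.08 − 0.8187)/(1.2214 − 0.8187) = 0.2646/0.4027 = 0.6570
Terminal stock prices: S_u = 24.43, S_d = 16.37
Terminal payoffs (K − S): max(-4.428, 0) = 0, max(3.625, 0) = 3.625
Node 0 (S = 20): V_0 = e^(−0.08)·[0.6570·0.0000 + 0.3430·3.6254] = 1.1479

£1.15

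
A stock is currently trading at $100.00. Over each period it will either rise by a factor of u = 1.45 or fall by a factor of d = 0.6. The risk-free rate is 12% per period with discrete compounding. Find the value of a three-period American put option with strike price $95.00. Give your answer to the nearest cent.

$14.94

Risk-neutral probability p = (1 + 0.12 − 0.6)/(1.45 − 0.6) = 0.5200/0.8500 = 0.6118
Terminal stock prices: S_uuu = 304.9, S_uud = 126.1, S_udd = 52.2, S_ddd = 21.6
Terminal payoffs (K − S): max(-209.9, 0) = 0, max(-31.15, 0) = 0, max(42.8, 0) = 42.8, max(73.4, 0) = 73.4
Node uu (S = 210.2): continuation = 1/1.12·[0.6118·0.0000 + 0.3882·0.0000] = 0.0000; exercise value = 0.0000 ≤ continuation, so V_uu = 0.0000
Node ud (S = 87): continuation = 1/1.12·[0.6118·0.0000 + 0.3882·42.8000] = 14.8361; exercise value = 8.0000 ≤ continuation, so V_ud = 14.8361
Node dd (S = 36): continuation = 1/1.12·[0.6118·42.8000 + 0.3882·73.4000] = 48.8214; exercise value = 59.0000 > continuation, so V_dd = 59.0000 (exercise)
Node u (S = 145): continuation = 1/1.12·[0.6118·0.0000 + 0.3882·14.8361] = 5.1428; exercise value = 0.0000 ≤ continuation, so V_u = 5.1428
Node d (S = 60): continuation = 1/1.12·[0.6118·14.8361 + 0.3882·59.0000] = 28.5555; exercise value = 35.0000 > continuation, so V_d = 35.0000 (exercise)
Node 0 (S = 100): continuation = 1/1.12·[0.6118·5.1428 + 0.3882·35.0000] = 14.9414; exercise value = 0.0000 ≤ continuation, so V_0 = 14.9414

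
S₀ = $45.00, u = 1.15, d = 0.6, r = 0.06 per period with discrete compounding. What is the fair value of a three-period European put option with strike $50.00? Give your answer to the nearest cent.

$6.04

Risk-neutral probability p = (1 + 0.06 − 0.6)/(1.15 − 0.6) = 0.4600/0.5500 = 0.8364
Terminal stock prices: S_uuu = 68.44, S_uud = 35.71, S_udd = 18.63, S_ddd = 9.72
Terminal payoffs (K − S): max(-18.44, 0) = 0, max(14.29, 0) = 14.29, max(31.37, 0) = 31.37, max(40.28, 0) = 40.28
Node uu (S = 59.51): V_uu = 1/1.06·[0.8364·0.0000 + 0.1636·14.2925] = 2.2064
Node ud (S = 31.05): V_ud = 1/1.06·[0.8364·14.2925 + 0.1636·31.3700] = 16.1198
Node dd (S = 16.2): V_dd = 1/1.06·[0.8364·31.3700 + 0.1636·40.2800] = 30.9698
Node u (S = 51.75): V_u = 1/1.06·[0.8364·2.2064 + 0.1636·16.1198] = 4.2294
Node d (S = 27): V_d = 1/1.06·[0.8364·16.1198 + 0.1636·30.9698] = 17.4998
Node 0 (S = 45): V_0 = 1/1.06·[0.8364·4.2294 + 0.1636·17.4998] = 6.0386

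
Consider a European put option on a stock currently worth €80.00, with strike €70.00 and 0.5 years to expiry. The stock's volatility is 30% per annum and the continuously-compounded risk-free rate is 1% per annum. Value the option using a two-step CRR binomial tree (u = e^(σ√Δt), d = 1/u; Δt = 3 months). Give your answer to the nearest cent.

CRR parameters: u = e^(σ√Δt) = e^(0.3·√0.25) = 1.1618, d = 1/u = 0.8607
Per-period rate: rΔt = 0.01·0.25 = 0.0025, so R = e^0.0025 = 1.0025
Risk-neutral probability p = (e^0.0025 − 0.8607)/(1.1618 − 0.8607) = 0.1418/0.3011 = 0.4709
Terminal stock prices: S_uu = 108, S_ud = 80, S_dd = 59.27
Terminal payoffs (K − S): max(-37.99, 0) = 0, max(-10, 0) = 0, max(10.73, 0) = 10.73
Node u (S = 92.95): V_u = e^(−0.0025)·[0.4709·0.0000 + 0.5291·0.0000] = 0.0000
Node d (S = 68.86): V_d = e^(−0.0025)·[0.4709·0.0000 + 0.5291·10.7345] = 5.6657
Node 0 (S = 80): V_0 = e^(−0.0025)·[0.4709·0.0000 + 0.5291·5.6657] = 2.9903

€2.99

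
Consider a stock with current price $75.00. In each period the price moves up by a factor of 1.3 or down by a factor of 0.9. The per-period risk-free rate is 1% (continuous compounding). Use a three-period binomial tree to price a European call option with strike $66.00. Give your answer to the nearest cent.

Risk-neutral probability p = (e^0.01 − 0.9)/(1.3 − 0.9) = 0.1101/0.4000 = 0.2751
Terminal stock prices: S_uuu = 164.8, S_uud = 114.1, S_udd = 78.98, S_ddd = 54.68
Terminal payoffs (S − K): max(98.78, 0) = 98.78, max(48.08, 0) = 48.08, max(12.98, 0) = 12.98, max(-11.32, 0) = 0
Node uu (S = 126.8): V_uu = e^(−0.01)·[0.2751·98.7750 + 0.7249·48.0750] = 61.4067
Node ud (S = 87.75): V_ud = e^(−0.01)·[0.2751·48.0750 + 0.7249·12.9750] = 22.4067
Node dd (S = 60.75): V_dd = e^(−0.01)·[0.2751·12.9750 + 0.7249·0.0000] = 3.5342
Node u (S = 97.5): V_u = e^(−0.01)·[0.2751·61.4067 + 0.7249·22.4067] = 32.8069
Node d (S = 67.5): V_d = e^(−0.01)·[0.2751·22.4067 + 0.7249·3.5342] = 8.6397
Node 0 (S = 75): V_0 = e^(−0.01)·[0.2751·32.8069 + 0.7249·8.6397] = 15.1366

$15.14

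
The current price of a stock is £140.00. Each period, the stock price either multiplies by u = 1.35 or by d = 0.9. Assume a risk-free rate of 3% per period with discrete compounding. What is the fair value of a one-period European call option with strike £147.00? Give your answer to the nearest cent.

£11.78

Risk-neutral probability p = (1 + 0.03 − 0.9)/(1.35 − 0.9) = 0.1300/0.4500 = 0.2889
Terminal stock prices: S_u = 189, S_d = 126
Terminal payoffs (S − K): max(42, 0) = 42, max(-21, 0) = 0
Node 0 (S = 140): V_0 = 1/1.03·[0.2889·42.0000 + 0.7111·0.0000] = 11.7799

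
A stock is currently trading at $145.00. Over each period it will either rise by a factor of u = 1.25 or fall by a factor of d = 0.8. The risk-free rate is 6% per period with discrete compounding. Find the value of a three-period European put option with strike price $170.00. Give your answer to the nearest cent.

$20.06

Risk-neutral probability p = (1 + 0.06 − 0.8)/(1.25 − 0.8) = 0.2600/0.4500 = 0.5778
Terminal stock prices: S_uuu = 283.2, S_uud = 181.2, S_udd = 116, S_ddd = 74.24
Terminal payoffs (K − S): max(-113.2, 0) = 0, max(-11.25, 0) = 0, max(54, 0) = 54, max(95.76, 0) = 95.76
Node uu (S = 226.6): V_uu = 1/1.06·[0.5778·0.0000 + 0.4222·0.0000] = 0.0000
Node ud (S = 145): V_ud = 1/1.06·[0.5778·0.0000 + 0.4222·54.0000] = 21.5094
Node dd (S = 92.8): V_dd = 1/1.06·[0.5778·54.0000 + 0.4222·95.7600] = 67.5774
Node u (S = 181.2): V_u = 1/1.06·[0.5778·0.0000 + 0.4222·21.5094] = 8.5677
Node d (S = 116): V_d = 1/1.06·[0.5778·21.5094 + 0.4222·67.5774] = 38.6418
Node 0 (S = 145): V_0 = 1/1.06·[0.5778·8.5677 + 0.4222·38.6418] = 20.0619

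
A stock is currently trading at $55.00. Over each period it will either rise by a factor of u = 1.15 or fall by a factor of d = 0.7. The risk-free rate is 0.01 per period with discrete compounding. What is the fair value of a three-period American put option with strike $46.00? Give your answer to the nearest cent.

Risk-neutral probability p = (1 + 0.01 − 0.7)/(1.15 − 0.7) = 0.3100/0.4500 = 0.6889
Terminal stock prices: S_uuu = 83.65, S_uud = 50.92, S_udd = 30.99, S_ddd = 18.86
Terminal payoffs (K − S): max(-37.65, 0) = 0, max(-4.916, 0) = 0, max(15.01, 0) = 15.01, max(27.14, 0) = 27.14
Node uu (S = 72.74): continuation = 1/1.01·[0.6889·0.0000 + 0.3111·0.0000] = 0.0000; exercise value = 0.0000 ≤ continuation, so V_uu = 0.0000
Node ud (S = 44.27): continuation = 1/1.01·[0.6889·0.0000 + 0.3111·15.0075] = 4.6228; exercise value = 1.7250 ≤ continuation, so V_ud = 4.6228
Node dd (S = 26.95): continuation = 1/1.01·[0.6889·15.0075 + 0.3111·27.1350] = 18.5946; exercise value = 19.0500 > continuation, so V_dd = 19.0500 (exercise)
Node u (S = 63.25): continuation = 1/1.01·[0.6889·0.0000 + 0.3111·4.6228] = 1.4240; exercise value = 0.0000 ≤ continuation, so V_u = 1.4240
Node d (S = 38.5): continuation = 1/1.01·[0.6889·4.6228 + 0.3111·19.0500] = 9.0210; exercise value = 7.5000 ≤ continuation, so V_d = 9.0210
Node 0 (S = 55): continuation = 1/1.01·[0.6889·1.4240 + 0.3111·9.0210] = 3.7500; exercise value = 0.0000 ≤ continuation, so V_0 = 3.7500

$3.75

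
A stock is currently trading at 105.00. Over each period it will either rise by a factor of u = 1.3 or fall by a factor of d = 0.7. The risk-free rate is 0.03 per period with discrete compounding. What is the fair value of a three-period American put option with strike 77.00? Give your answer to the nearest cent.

6.94

Risk-neutral probability p = (1 + 0.03 − 0.7)/(1.3 − 0.7) = 0.3300/0.6000 = 0.5500
Terminal stock prices: S_uuu = 230.7, S_uud = 124.2, S_udd = 66.88, S_ddd = 36.01
Terminal payoffs (K − S): max(-153.7, 0) = 0, max(-47.22, 0) = 0, max(10.12, 0) = 10.12, max(40.99, 0) = 40.99
Node uu (S = 177.5): continuation = 1/1.03·[0.5500·0.0000 + 0.4500·0.0000] = 0.0000; exercise value = 0.0000 ≤ continuation, so V_uu = 0.0000
Node ud (S = 95.55): continuation = 1/1.03·[0.5500·0.0000 + 0.4500·10.1150] = 4.4192; exercise value = 0.0000 ≤ continuation, so V_ud = 4.4192
Node dd (S = 51.45): continuation = 1/1.03·[0.5500·10.1150 + 0.4500·40.9850] = 23.3073; exercise value = 25.5500 > continuation, so V_dd = 25.5500 (exercise)
Node u (S = 136.5): continuation = 1/1.03·[0.5500·0.0000 + 0.4500·4.4192] = 1.9307; exercise value = 0.0000 ≤ continuation, so V_u = 1.9307
Node d (S = 73.5): continuation = 1/1.03·[0.5500·4.4192 + 0.4500·25.5500] = 13.5224; exercise value = 3.5000 ≤ continuation, so V_d = 13.5224
Node 0 (S = 105): continuation = 1/1.03·[0.5500·1.9307 + 0.4500·13.5224] = 6.9388; exercise value = 0.0000 ≤ continuation, so V_0 = 6.9388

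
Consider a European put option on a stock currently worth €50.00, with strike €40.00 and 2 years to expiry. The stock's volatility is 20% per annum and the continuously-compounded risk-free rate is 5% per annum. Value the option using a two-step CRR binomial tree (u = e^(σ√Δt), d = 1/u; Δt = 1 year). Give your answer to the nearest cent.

CRR parameters: u = e^(σ√Δt) = e^(0.2·√1) = 1.2214, d = 1/u = 0.8187
Per-period rate: rΔt = 0.05·1 = 0.05, so R = e^0.05 = 1.0513
Risk-neutral probability p = (e^0.05 − 0.8187)/(1.2214 − 0.8187) = 0.2325/0.4027 = 0.5775
Terminal stock prices: S_uu = 74.59, S_ud = 50, S_dd = 33.52
Terminal payoffs (K − S): max(-34.59, 0) = 0, max(-10, 0) = 0, max(6.484, 0) = 6.484
Node u (S = 61.07): V_u = e^(−0.05)·[0.5775·0.0000 + 0.4225·0.0000] = 0.0000
Node d (S = 40.94): V_d = e^(−0.05)·[0.5775·0.0000 + 0.4225·6.4840] = 2.6059
Node 0 (S = 50): V_0 = e^(−0.05)·[0.5775·0.0000 + 0.4225·2.6059] = 1.0473

€1.05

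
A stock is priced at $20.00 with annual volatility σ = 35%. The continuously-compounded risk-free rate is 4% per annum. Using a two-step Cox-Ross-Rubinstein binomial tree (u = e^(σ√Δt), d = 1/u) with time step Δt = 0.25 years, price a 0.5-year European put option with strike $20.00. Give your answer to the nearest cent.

$1.54

CRR parameters: u = e^(σ√Δt) = e^(0.35·√0.25) = 1.1912, d = 1/u = 0.8395
Per-period rate: rΔt = 0.04·0.25 = 0.01, so R = e^0.01 = 1.0101
Risk-neutral probability p = (e^0.01 − 0.8395)/(1.1912 − 0.8395) = 0.1706/0.3518 = 0.4849
Terminal stock prices: S_uu = 28.38, S_ud = 20, S_dd = 14.09
Terminal payoffs (K − S): max(-8.381, 0) = 0, max(0, 0) = 0, max(5.906, 0) = 5.906
Node u (S = 23.82): V_u = e^(−0.01)·[0.4849·0.0000 + 0.5151·0.0000] = 0.0000
Node d (S = 16.79): V_d = e^(−0.01)·[0.4849·0.0000 + 0.5151·5.9062] = 3.0119
Node 0 (S = 20): V_0 = e^(−0.01)·[0.4849·0.0000 + 0.5151·3.0119] = 1.5359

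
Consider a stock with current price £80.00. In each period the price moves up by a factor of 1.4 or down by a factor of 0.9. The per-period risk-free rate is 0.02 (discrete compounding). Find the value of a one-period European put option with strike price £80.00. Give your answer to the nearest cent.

Risk-neutral probability p = (1 + 0.02 − 0.9)/(1.4 − 0.9) = 0.1200/0.5000 = 0.2400
Terminal stock prices: S_u = 112, S_d = 72
Terminal payoffs (K − S): max(-32, 0) = 0, max(8, 0) = 8
Node 0 (S = 80): V_0 = 1/1.02·[0.2400·0.0000 + 0.7600·8.0000] = 5.9608

£5.96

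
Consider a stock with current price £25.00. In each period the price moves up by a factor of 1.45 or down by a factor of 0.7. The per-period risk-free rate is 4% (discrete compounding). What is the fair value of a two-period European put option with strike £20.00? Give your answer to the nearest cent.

Risk-neutral probability p = (1 + 0.04 − 0.7)/(1.45 − 0.7) = 0.3400/0.7500 = 0.4533
Terminal stock prices: S_uu = 52.56, S_ud = 25.38, S_dd = 12.25
Terminal payoffs (K − S): max(-32.56, 0) = 0, max(-5.375, 0) = 0, max(7.75, 0) = 7.75
Node u (S = 36.25): V_u = 1/1.04·[0.4533·0.0000 + 0.5467·0.0000] = 0.0000
Node d (S = 17.5): V_d = 1/1.04·[0.4533·0.0000 + 0.5467·7.7500] = 4.0737
Node 0 (S = 25): V_0 = 1/1.04·[0.4533·0.0000 + 0.5467·4.0737] = 2.1413

£2.14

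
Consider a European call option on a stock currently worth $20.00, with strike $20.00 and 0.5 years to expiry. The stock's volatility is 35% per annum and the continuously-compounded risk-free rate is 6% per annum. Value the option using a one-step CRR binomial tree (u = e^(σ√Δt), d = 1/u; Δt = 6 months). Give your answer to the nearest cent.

CRR parameters: u = e^(σ√Δt) = e^(0.35·√0.5) = 1.2808, d = 1/u = 0.7808
Per-period rate: rΔt = 0.06·0.5 = 0.03, so R = e^0.03 = 1.0305
Risk-neutral probability p = (e^0.03 − 0.7808)/(1.2808 − 0.7808) = 0.2497/0.5000 = 0.4993
Terminal stock prices: S_u = 25.62, S_d = 15.62
Terminal payoffs (S − K): max(5.616, 0) = 5.616, max(-4.385, 0) = 0
Node 0 (S = 20): V_0 = e^(−0.03)·[0.4993·5.6161 + 0.5007·0.0000] = 2.7215

$2.72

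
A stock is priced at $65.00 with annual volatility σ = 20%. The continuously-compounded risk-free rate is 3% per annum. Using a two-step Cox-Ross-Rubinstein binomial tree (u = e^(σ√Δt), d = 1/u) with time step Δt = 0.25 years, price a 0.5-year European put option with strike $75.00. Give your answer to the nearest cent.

$10.02

CRR parameters: u = e^(σ√Δt) = e^(0.2·√0.25) = 1.1052, d = 1/u = 0.9048
Per-period rate: rΔt = 0.03·0.25 = 0.0075, so R = e^0.0075 = 1.0075
Risk-neutral probability p = (e^0.0075 − 0.9048)/(1.1052 − 0.9048) = 0.1027/0.2003 = 0.5126
Terminal stock prices: S_uu = 79.39, S_ud = 65, S_dd = 53.22
Terminal payoffs (K − S): max(-4.391, 0) = 0, max(10, 0) = 10, max(21.78, 0) = 21.78
Node u (S = 71.84): V_u = e^(−0.0075)·[0.5126·0.0000 + 0.4874·10.0000] = 4.8376
Node d (S = 58.81): V_d = e^(−0.0075)·[0.5126·10.0000 + 0.4874·21.7825] = 15.6252
Node 0 (S = 65): V_0 = e^(−0.0075)·[0.5126·4.8376 + 0.4874·15.6252] = 10.0200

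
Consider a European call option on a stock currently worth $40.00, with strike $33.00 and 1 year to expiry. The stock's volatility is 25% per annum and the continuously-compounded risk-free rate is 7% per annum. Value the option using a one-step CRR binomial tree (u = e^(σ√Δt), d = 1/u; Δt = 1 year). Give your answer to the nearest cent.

$9.95

CRR parameters: u = e^(σ√Δt) = e^(0.25·√1) = 1.2840, d = 1/u = 0.7788
Per-period rate: rΔt = 0.07·1 = 0.07, so R = e^0.07 = 1.0725
Risk-neutral probability p = (e^0.07 − 0.7788)/(1.2840 − 0.7788) = 0.2937/0.5052 = 0.5813
Terminal stock prices: S_u = 51.36, S_d = 31.15
Terminal payoffs (S − K): max(18.36, 0) = 18.36, max(-1.848, 0) = 0
Node 0 (S = 40): V_0 = e^(−0.07)·[0.5813·18.3610 + 0.4187·0.0000] = 9.9524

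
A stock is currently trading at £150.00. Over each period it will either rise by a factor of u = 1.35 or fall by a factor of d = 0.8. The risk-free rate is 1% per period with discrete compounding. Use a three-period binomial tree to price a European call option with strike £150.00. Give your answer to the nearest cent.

Risk-neutral probability p = (1 + 0.01 − 0.8)/(1.35 − 0.8) = 0.2100/0.5500 = 0.3818
Terminal stock prices: S_uuu = 369.1, S_uud = 218.7, S_udd = 129.6, S_ddd = 76.8
Terminal payoffs (S − K): max(219.1, 0) = 219.1, max(68.7, 0) = 68.7, max(-20.4, 0) = 0, max(-73.2, 0) = 0
Node uu (S = 273.4): V_uu = 1/1.01·[0.3818·219.0563 + 0.6182·68.7000] = 124.8601
Node ud (S = 162): V_ud = 1/1.01·[0.3818·68.7000 + 0.6182·0.0000] = 25.9712
Node dd (S = 96): V_dd = 1/1.01·[0.3818·0.0000 + 0.6182·0.0000] = 0.0000
Node u (S = 202.5): V_u = 1/1.01·[0.3818·124.8601 + 0.6182·25.9712] = 63.0978
Node d (S = 120): V_d = 1/1.01·[0.3818·25.9712 + 0.6182·0.0000] = 9.8181
Node 0 (S = 150): V_0 = 1/1.01·[0.3818·63.0978 + 0.6182·9.8181] = 29.8626

£29.86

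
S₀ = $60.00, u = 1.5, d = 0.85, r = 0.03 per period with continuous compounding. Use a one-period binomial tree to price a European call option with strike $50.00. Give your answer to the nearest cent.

$11.48

Risk-neutral probability p = (e^0.03 − 0.85)/(1.5 − 0.85) = 0.1805/0.6500 = 0.2776
Terminal stock prices: S_u = 90, S_d = 51
Terminal payoffs (S − K): max(40, 0) = 40, max(1, 0) = 1
Node 0 (S = 60): V_0 = e^(−0.03)·[0.2776·40.0000 + 0.7224·1.0000] = 11.4777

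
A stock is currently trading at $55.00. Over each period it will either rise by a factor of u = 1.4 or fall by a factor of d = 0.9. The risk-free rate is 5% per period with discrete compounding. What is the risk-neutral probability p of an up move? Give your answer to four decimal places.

Risk-neutral probability p = (1 + 0.05 − 0.9)/(1.4 − 0.9) = 0.1500/0.5000 = 0.3000

p = 0.3000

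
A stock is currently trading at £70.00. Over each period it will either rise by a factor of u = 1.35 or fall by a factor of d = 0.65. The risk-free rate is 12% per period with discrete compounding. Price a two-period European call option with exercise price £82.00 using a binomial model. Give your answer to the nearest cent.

Risk-neutral probability p = (1 + 0.12 − 0.65)/(1.35 − 0.65) = 0.4700/0.7000 = 0.6714
Terminal stock prices: S_uu = 127.6, S_ud = 61.43, S_dd = 29.58
Terminal payoffs (S − K): max(45.58, 0) = 45.58, max(-20.57, 0) = 0, max(-52.42, 0) = 0
Node u (S = 94.5): V_u = 1/1.12·[0.6714·45.5750 + 0.3286·0.0000] = 27.3217
Node d (S = 45.5): V_d = 1/1.12·[0.6714·0.0000 + 0.3286·0.0000] = 0.0000
Node 0 (S = 70): V_0 = 1/1.12·[0.6714·27.3217 + 0.3286·0.0000] = 16.3791

£16.38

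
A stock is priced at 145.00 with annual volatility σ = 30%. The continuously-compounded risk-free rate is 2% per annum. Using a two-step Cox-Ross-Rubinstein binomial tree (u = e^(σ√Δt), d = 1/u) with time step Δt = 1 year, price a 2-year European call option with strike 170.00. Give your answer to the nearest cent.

CRR parameters: u = e^(σ√Δt) = e^(0.3·√1) = 1.3499, d = 1/u = 0.7408
Per-period rate: rΔt = 0.02·1 = 0.02, so R = e^0.02 = 1.0202
Risk-neutral probability p = (e^0.02 − 0.7408)/(1.3499 − 0.7408) = 0.2794/0.6090 = 0.4587
Terminal stock prices: S_uu = 264.2, S_ud = 145, S_dd = 79.58
Terminal payoffs (S − K): max(94.21, 0) = 94.21, max(-25, 0) = 0, max(-90.42, 0) = 0
Node u (S = 195.7): V_u = e^(−0.02)·[0.4587·94.2072 + 0.5413·0.0000] = 42.3596
Node d (S = 107.4): V_d = e^(−0.02)·[0.4587·0.0000 + 0.5413·0.0000] = 0.0000
Node 0 (S = 145): V_0 = e^(−0.02)·[0.4587·42.3596 + 0.5413·0.0000] = 19.0467

19.05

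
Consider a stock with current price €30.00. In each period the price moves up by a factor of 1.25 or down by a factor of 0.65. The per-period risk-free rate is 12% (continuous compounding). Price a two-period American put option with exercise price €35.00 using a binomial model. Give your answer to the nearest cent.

€5.00

Risk-neutral probability p = (e^0.12 − 0.65)/(1.25 − 0.65) = 0.4775/0.6000 = 0.7958
Terminal stock prices: S_uu = 46.88, S_ud = 24.38, S_dd = 12.68
Terminal payoffs (K − S): max(-11.88, 0) = 0, max(10.62, 0) = 10.62, max(22.32, 0) = 22.32
Node u (S = 37.5): continuation = e^(−0.12)·[0.7958·0.0000 + 0.2042·10.6250] = 1.9240; exercise value = 0.0000 ≤ continuation, so V_u = 1.9240
Node d (S = 19.5): continuation = e^(−0.12)·[0.7958·10.6250 + 0.2042·22.3250] = 11.5422; exercise value = 15.5000 > continuation, so V_d = 15.5000 (exercise)
Node 0 (S = 30): continuation = e^(−0.12)·[0.7958·1.9240 + 0.2042·15.5000] = 4.1648; exercise value = 5.0000 > continuation, so V_0 = 5.0000 (exercise)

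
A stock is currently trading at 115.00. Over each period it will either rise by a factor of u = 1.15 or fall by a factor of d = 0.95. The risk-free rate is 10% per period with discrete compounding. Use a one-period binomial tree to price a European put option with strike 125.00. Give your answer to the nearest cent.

3.58

Risk-neutral probability p = (1 + 0.1 − 0.95)/(1.15 − 0.95) = 0.1500/0.2000 = 0.7500
Terminal stock prices: S_u = 132.2, S_d = 109.2
Terminal payoffs (K − S): max(-7.25, 0) = 0, max(15.75, 0) = 15.75
Node 0 (S = 115): V_0 = 1/1.1·[0.7500·0.0000 + 0.2500·15.7500] = 3.5795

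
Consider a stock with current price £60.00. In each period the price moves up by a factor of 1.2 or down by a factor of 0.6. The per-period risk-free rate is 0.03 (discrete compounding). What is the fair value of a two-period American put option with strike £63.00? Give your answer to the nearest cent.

£11.22

Risk-neutral probability p = (1 + 0.03 − 0.6)/(1.2 − 0.6) = 0.4300/0.6000 = 0.7167
Terminal stock prices: S_uu = 86.4, S_ud = 43.2, S_dd = 21.6
Terminal payoffs (K − S): max(-23.4, 0) = 0, max(19.8, 0) = 19.8, max(41.4, 0) = 41.4
Node u (S = 72): continuation = 1/1.03·[0.7167·0.0000 + 0.2833·19.8000] = 5.4466; exercise value = 0.0000 ≤ continuation, so V_u = 5.4466
Node d (S = 36): continuation = 1/1.03·[0.7167·19.8000 + 0.2833·41.4000] = 25.1650; exercise value = 27.0000 > continuation, so V_d = 27.0000 (exercise)
Node 0 (S = 60): continuation = 1/1.03·[0.7167·5.4466 + 0.2833·27.0000] = 11.2169; exercise value = 3.0000 ≤ continuation, so V_0 = 11.2169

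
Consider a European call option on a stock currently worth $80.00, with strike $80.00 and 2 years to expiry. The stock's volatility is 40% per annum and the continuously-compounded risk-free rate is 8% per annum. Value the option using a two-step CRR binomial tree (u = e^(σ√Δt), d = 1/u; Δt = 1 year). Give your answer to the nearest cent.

CRR parameters: u = e^(σ√Δt) = e^(0.4·√1) = 1.4918, d = 1/u = 0.6703
Per-period rate: rΔt = 0.08·1 = 0.08, so R = e^0.08 = 1.0833
Risk-neutral probability p = (e^0.08 − 0.6703)/(1.4918 − 0.6703) = 0.4130/0.8215 = 0.5027
Terminal stock prices: S_uu = 178, S_ud = 80, S_dd = 35.95
Terminal payoffs (S − K): max(98.04, 0) = 98.04, max(0, 0) = 0, max(-44.05, 0) = 0
Node u (S = 119.3): V_u = e^(−0.08)·[0.5027·98.0433 + 0.4973·0.0000] = 45.4967
Node d (S = 53.63): V_d = e^(−0.08)·[0.5027·0.0000 + 0.4973·0.0000] = 0.0000
Node 0 (S = 80): V_0 = e^(−0.08)·[0.5027·45.4967 + 0.4973·0.0000] = 21.1126

$21.11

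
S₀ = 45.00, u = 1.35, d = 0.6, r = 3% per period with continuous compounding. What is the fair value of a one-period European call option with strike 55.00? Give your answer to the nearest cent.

Risk-neutral probability p = (e^0.03 − 0.6)/(1.35 − 0.6) = 0.4305/0.7500 = 0.5739
Terminal stock prices: S_u = 60.75, S_d = 27
Terminal payoffs (S − K): max(5.75, 0) = 5.75, max(-28, 0) = 0
Node 0 (S = 45): V_0 = e^(−0.03)·[0.5739·5.7500 + 0.4261·0.0000] = 3.2026

3.20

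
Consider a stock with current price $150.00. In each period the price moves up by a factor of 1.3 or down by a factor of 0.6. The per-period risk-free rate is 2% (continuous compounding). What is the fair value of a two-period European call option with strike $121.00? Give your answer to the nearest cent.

Risk-neutral probability p = (e^0.02 − 0.6)/(1.3 − 0.6) = 0.4202/0.7000 = 0.6003
Terminal stock prices: S_uu = 253.5, S_ud = 117, S_dd = 54
Terminal payoffs (S − K): max(132.5, 0) = 132.5, max(-4, 0) = 0, max(-67, 0) = 0
Node u (S = 195): V_u = e^(−0.02)·[0.6003·132.5000 + 0.3997·0.0000] = 77.9632
Node d (S = 90): V_d = e^(−0.02)·[0.6003·0.0000 + 0.3997·0.0000] = 0.0000
Node 0 (S = 150): V_0 = e^(−0.02)·[0.6003·77.9632 + 0.3997·0.0000] = 45.8736

$45.87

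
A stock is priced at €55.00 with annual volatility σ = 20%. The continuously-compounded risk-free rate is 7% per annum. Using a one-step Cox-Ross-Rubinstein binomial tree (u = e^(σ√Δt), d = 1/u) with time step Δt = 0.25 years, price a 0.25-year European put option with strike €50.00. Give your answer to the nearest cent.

€0.10

CRR parameters: u = e^(σ√Δt) = e^(0.2·√0.25) = 1.1052, d = 1/u = 0.9048
Per-period rate: rΔt = 0.07·0.25 = 0.0175, so R = e^0.0175 = 1.0177
Risk-neutral probability p = (e^0.0175 − 0.9048)/(1.1052 − 0.9048) = 0.1128/0.2003 = 0.5631
Terminal stock prices: S_u = 60.78, S_d = 49.77
Terminal payoffs (K − S): max(-10.78, 0) = 0, max(0.2339, 0) = 0.2339
Node 0 (S = 55): V_0 = e^(−0.0175)·[0.5631·0.0000 + 0.4369·0.2339] = 0.1004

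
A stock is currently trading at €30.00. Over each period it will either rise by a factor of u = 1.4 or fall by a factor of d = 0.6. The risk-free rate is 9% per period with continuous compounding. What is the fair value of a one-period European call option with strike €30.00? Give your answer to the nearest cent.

Risk-neutral probability p = (e^0.09 − 0.6)/(1.4 − 0.6) = 0.4942/0.8000 = 0.6177
Terminal stock prices: S_u = 42, S_d = 18
Terminal payoffs (S − K): max(12, 0) = 12, max(-12, 0) = 0
Node 0 (S = 30): V_0 = e^(−0.09)·[0.6177·12.0000 + 0.3823·0.0000] = 6.7746

€6.77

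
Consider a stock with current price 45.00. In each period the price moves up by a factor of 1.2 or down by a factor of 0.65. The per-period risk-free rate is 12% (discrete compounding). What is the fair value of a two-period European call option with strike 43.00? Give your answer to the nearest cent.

12.69

Risk-neutral probability p = (1 + 0.12 − 0.65)/(1.2 − 0.65) = 0.4700/0.5500 = 0.8545
Terminal stock prices: S_uu = 64.8, S_ud = 35.1, S_dd = 19.01
Terminal payoffs (S − K): max(21.8, 0) = 21.8, max(-7.9, 0) = 0, max(-23.99, 0) = 0
Node u (S = 54): V_u = 1/1.12·[0.8545·21.8000 + 0.1455·0.0000] = 16.6331
Node d (S = 29.25): V_d = 1/1.12·[0.8545·0.0000 + 0.1455·0.0000] = 0.0000
Node 0 (S = 45): V_0 = 1/1.12·[0.8545·16.6331 + 0.1455·0.0000] = 12.6909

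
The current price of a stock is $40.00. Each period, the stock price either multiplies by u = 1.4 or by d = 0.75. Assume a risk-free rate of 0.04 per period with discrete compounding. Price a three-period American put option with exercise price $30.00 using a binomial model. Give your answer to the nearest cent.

$2.13

Risk-neutral probability p = (1 + 0.04 − 0.75)/(1.4 − 0.75) = 0.2900/0.6500 = 0.4462
Terminal stock prices: S_uuu = 109.8, S_uud = 58.8, S_udd = 31.5, S_ddd = 16.88
Terminal payoffs (K − S): max(-79.76, 0) = 0, max(-28.8, 0) = 0, max(-1.5, 0) = 0, max(13.12, 0) = 13.12
Node uu (S = 78.4): continuation = 1/1.04·[0.4462·0.0000 + 0.5538·0.0000] = 0.0000; exercise value = 0.0000 ≤ continuation, so V_uu = 0.0000
Node ud (S = 42): continuation = 1/1.04·[0.4462·0.0000 + 0.5538·0.0000] = 0.0000; exercise value = 0.0000 ≤ continuation, so V_ud = 0.0000
Node dd (S = 22.5): continuation = 1/1.04·[0.4462·0.0000 + 0.5538·13.1250] = 6.9896; exercise value = 7.5000 > continuation, so V_dd = 7.5000 (exercise)
Node u (S = 56): continuation = 1/1.04·[0.4462·0.0000 + 0.5538·0.0000] = 0.0000; exercise value = 0.0000 ≤ continuation, so V_u = 0.0000
Node d (S = 30): continuation = 1/1.04·[0.4462·0.0000 + 0.5538·7.5000] = 3.9941; exercise value = 0.0000 ≤ continuation, so V_d = 3.9941
Node 0 (S = 40): continuation = 1/1.04·[0.4462·0.0000 + 0.5538·3.9941] = 2.1270; exercise value = 0.0000 ≤ continuation, so V_0 = 2.1270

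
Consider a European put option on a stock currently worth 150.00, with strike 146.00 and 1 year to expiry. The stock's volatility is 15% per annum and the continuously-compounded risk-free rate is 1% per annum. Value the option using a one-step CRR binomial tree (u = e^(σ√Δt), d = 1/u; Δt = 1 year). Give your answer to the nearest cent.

CRR parameters: u = e^(σ√Δt) = e^(0.15·√1) = 1.1618, d = 1/u = 0.8607
Per-period rate: rΔt = 0.01·1 = 0.01, so R = e^0.01 = 1.0101
Risk-neutral probability p = (e^0.01 − 0.8607)/(1.1618 − 0.8607) = 0.1493/0.3011 = 0.4959
Terminal stock prices: S_u = 174.3, S_d = 129.1
Terminal payoffs (K − S): max(-28.28, 0) = 0, max(16.89, 0) = 16.89
Node 0 (S = 150): V_0 = e^(−0.01)·[0.4959·0.0000 + 0.5041·16.8938] = 8.4307

8.43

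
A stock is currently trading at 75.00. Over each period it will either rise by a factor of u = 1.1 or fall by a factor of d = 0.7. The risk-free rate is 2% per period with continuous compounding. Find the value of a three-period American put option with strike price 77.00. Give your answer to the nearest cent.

9.37

Risk-neutral probability p = (e^0.02 − 0.7)/(1.1 − 0.7) = 0.3202/0.4000 = 0.8005
Terminal stock prices: S_uuu = 99.83, S_uud = 63.53, S_udd = 40.42, S_ddd = 25.72
Terminal payoffs (K − S): max(-22.83, 0) = 0, max(13.47, 0) = 13.47, max(36.58, 0) = 36.58, max(51.28, 0) = 51.28
Node uu (S = 90.75): continuation = e^(−0.02)·[0.8005·0.0000 + 0.1995·13.4750] = 2.6350; exercise value = 0.0000 ≤ continuation, so V_uu = 2.6350
Node ud (S = 57.75): continuation = e^(−0.02)·[0.8005·13.4750 + 0.1995·36.5750] = 17.7253; exercise value = 19.2500 > continuation, so V_ud = 19.2500 (exercise)
Node dd (S = 36.75): continuation = e^(−0.02)·[0.8005·36.5750 + 0.1995·51.2750] = 38.7253; exercise value = 40.2500 > continuation, so V_dd = 40.2500 (exercise)
Node u (S = 82.5): continuation = e^(−0.02)·[0.8005·2.6350 + 0.1995·19.2500] = 5.8318; exercise value = 0.0000 ≤ continuation, so V_u = 5.8318
Node d (S = 52.5): continuation = e^(−0.02)·[0.8005·19.2500 + 0.1995·40.2500] = 22.9753; exercise value = 24.5000 > continuation, so V_d = 24.5000 (exercise)
Node 0 (S = 75): continuation = e^(−0.02)·[0.8005·5.8318 + 0.1995·24.5000] = 9.3668; exercise value = 2.0000 ≤ continuation, so V_0 = 9.3668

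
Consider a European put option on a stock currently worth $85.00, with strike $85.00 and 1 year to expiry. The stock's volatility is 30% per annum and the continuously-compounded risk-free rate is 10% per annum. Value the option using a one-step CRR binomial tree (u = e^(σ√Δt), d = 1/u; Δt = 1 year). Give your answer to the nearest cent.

CRR parameters: u = e^(σ√Δt) = e^(0.3·√1) = 1.3499, d = 1/u = 0.7408
Per-period rate: rΔt = 0.1·1 = 0.1, so R = e^0.1 = 1.1052
Risk-neutral probability p = (e^0.1 − 0.7408)/(1.3499 − 0.7408) = 0.3644/0.6090 = 0.5982
Terminal stock prices: S_u = 114.7, S_d = 62.97
Terminal payoffs (K − S): max(-29.74, 0) = 0, max(22.03, 0) = 22.03
Node 0 (S = 85): V_0 = e^(−0.1)·[0.5982·0.0000 + 0.4018·22.0305] = 8.0087

$8.01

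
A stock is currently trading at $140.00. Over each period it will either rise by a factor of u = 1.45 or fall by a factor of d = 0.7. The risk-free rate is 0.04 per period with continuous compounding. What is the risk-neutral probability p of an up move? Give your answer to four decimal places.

p = 0.4544

Risk-neutral probability p = (e^0.04 − 0.7)/(1.45 − 0.7) = 0.3408/0.7500 = 0.4544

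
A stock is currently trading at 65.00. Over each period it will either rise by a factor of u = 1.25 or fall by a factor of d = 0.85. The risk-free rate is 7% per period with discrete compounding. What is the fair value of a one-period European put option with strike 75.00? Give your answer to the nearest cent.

8.31

Risk-neutral probability p = (1 + 0.07 − 0.85)/(1.25 − 0.85) = 0.2200/0.4000 = 0.5500
Terminal stock prices: S_u = 81.25, S_d = 55.25
Terminal payoffs (K − S): max(-6.25, 0) = 0, max(19.75, 0) = 19.75
Node 0 (S = 65): V_0 = 1/1.07·[0.5500·0.0000 + 0.4500·19.7500] = 8.3061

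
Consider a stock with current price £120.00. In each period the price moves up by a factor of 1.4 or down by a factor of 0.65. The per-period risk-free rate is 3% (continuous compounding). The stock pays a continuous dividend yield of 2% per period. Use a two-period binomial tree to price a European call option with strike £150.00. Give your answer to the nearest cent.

Per-period risk-free factor R = e^0.03 = 1.0305; dividend-adjusted growth = e^(0.03−0.02) = 1.0101.
Risk-neutral probability p = (1.0101 − 0.65)/(1.4 − 0.65) = 0.3601/0.7500 = 0.4801
Terminal stock prices: S_uu = 235.2, S_ud = 109.2, S_dd = 50.7
Terminal payoffs (S − K): max(85.2, 0) = 85.2, max(-40.8, 0) = 0, max(-99.3, 0) = 0
Node u (S = 168): V_u = e^(−0.03)·[0.4801·85.2000 + 0.5199·0.0000] = 39.6929
Node d (S = 78): V_d = e^(−0.03)·[0.4801·0.0000 + 0.5199·0.0000] = 0.0000
Node 0 (S = 120): V_0 = e^(−0.03)·[0.4801·39.6929 + 0.5199·0.0000] = 18.4921

£18.49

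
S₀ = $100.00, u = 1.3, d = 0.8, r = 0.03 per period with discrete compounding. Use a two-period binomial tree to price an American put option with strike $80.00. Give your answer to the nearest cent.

Risk-neutral probability p = (1 + 0.03 − 0.8)/(1.3 − 0.8) = 0.2300/0.5000 = 0.4600
Terminal stock prices: S_uu = 169, S_ud = 104, S_dd = 64
Terminal payoffs (K − S): max(-89, 0) = 0, max(-24, 0) = 0, max(16, 0) = 16
Node u (S = 130): continuation = 1/1.03·[0.4600·0.0000 + 0.5400·0.0000] = 0.0000; exercise value = 0.0000 ≤ continuation, so V_u = 0.0000
Node d (S = 80): continuation = 1/1.03·[0.4600·0.0000 + 0.5400·16.0000] = 8.3883; exercise value = 0.0000 ≤ continuation, so V_d = 8.3883
Node 0 (S = 100): continuation = 1/1.03·[0.4600·0.0000 + 0.5400·8.3883] = 4.3978; exercise value = 0.0000 ≤ continuation, so V_0 = 4.3978

$4.40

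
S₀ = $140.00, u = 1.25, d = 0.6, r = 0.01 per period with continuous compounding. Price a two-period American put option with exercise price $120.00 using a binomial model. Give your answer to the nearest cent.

Risk-neutral probability p = (e^0.01 − 0.6)/(1.25 − 0.6) = 0.4101/0.6500 = 0.6308
Terminal stock prices: S_uu = 218.8, S_ud = 105, S_dd = 50.4
Terminal payoffs (K − S): max(-98.75, 0) = 0, max(15, 0) = 15, max(69.6, 0) = 69.6
Node u (S = 175): continuation = e^(−0.01)·[0.6308·0.0000 + 0.3692·15.0000] = 5.4822; exercise value = 0.0000 ≤ continuation, so V_u = 5.4822
Node d (S = 84): continuation = e^(−0.01)·[0.6308·15.0000 + 0.3692·69.6000] = 34.8060; exercise value = 36.0000 > continuation, so V_d = 36.0000 (exercise)
Node 0 (S = 140): continuation = e^(−0.01)·[0.6308·5.4822 + 0.3692·36.0000] = 16.5813; exercise value = 0.0000 ≤ continuation, so V_0 = 16.5813

$16.58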